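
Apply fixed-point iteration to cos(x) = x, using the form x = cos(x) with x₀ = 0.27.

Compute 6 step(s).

Equation: cos(x) = x
Fixed-point form: x = cos(x)
x₀ = 0.27

x_1 = g(0.270000) = 0.963771
x_2 = g(0.963771) = 0.570427
x_3 = g(0.570427) = 0.841671
x_4 = g(0.841671) = 0.666218
x_5 = g(0.666218) = 0.786165
x_6 = g(0.786165) = 0.706565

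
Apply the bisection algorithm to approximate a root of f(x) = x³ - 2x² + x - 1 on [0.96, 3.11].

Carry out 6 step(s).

f(x) = x³ - 2x² + x - 1
Initial interval: [0.96, 3.11]

Iteration 1:
  c_1 = (0.960000 + 3.110000)/2 = 2.035000
  f(c_1) = f(2.035000) = 1.179943
  f(a) × f(c) < 0, new interval: [0.960000, 2.035000]
Iteration 2:
  c_2 = (0.960000 + 2.035000)/2 = 1.497500
  f(c_2) = f(1.497500) = -0.629359
  f(a) × f(c) ≥ 0, new interval: [1.497500, 2.035000]
Iteration 3:
  c_3 = (1.497500 + 2.035000)/2 = 1.766250
  f(c_3) = f(1.766250) = 0.037034
  f(a) × f(c) < 0, new interval: [1.497500, 1.766250]
Iteration 4:
  c_4 = (1.497500 + 1.766250)/2 = 1.631875
  f(c_4) = f(1.631875) = -0.348448
  f(a) × f(c) ≥ 0, new interval: [1.631875, 1.766250]
Iteration 5:
  c_5 = (1.631875 + 1.766250)/2 = 1.699063
  f(c_5) = f(1.699063) = -0.169688
  f(a) × f(c) ≥ 0, new interval: [1.699063, 1.766250]
Iteration 6:
  c_6 = (1.699063 + 1.766250)/2 = 1.732656
  f(c_6) = f(1.732656) = -0.069936
  f(a) × f(c) ≥ 0, new interval: [1.732656, 1.766250]

After 6 iteration(s), the approximation is c_6 = 1.732656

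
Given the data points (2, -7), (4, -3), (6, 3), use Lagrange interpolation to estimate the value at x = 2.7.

Lagrange interpolation formula:
P(x) = Σ yᵢ × Lᵢ(x)
where Lᵢ(x) = Π_{j≠i} (x - xⱼ)/(xᵢ - xⱼ)

L_0(2.7) = (2.7 - 4)/(2 - 4) × (2.7 - 6)/(2 - 6) = 0.536250
L_1(2.7) = (2.7 - 2)/(4 - 2) × (2.7 - 6)/(4 - 6) = 0.577500
L_2(2.7) = (2.7 - 2)/(6 - 2) × (2.7 - 4)/(6 - 4) = -0.113750

P(2.7) = (-7)×L_0(2.7) + (-3)×L_1(2.7) + 3×L_2(2.7)
P(2.7) = -5.827500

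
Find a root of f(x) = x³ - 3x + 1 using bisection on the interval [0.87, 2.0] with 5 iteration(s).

f(x) = x³ - 3x + 1
Initial interval: [0.87, 2.0]

Iteration 1:
  c_1 = (0.870000 + 2.000000)/2 = 1.435000
  f(c_1) = f(1.435000) = -0.350012
  f(a) × f(c) ≥ 0, new interval: [1.435000, 2.000000]
Iteration 2:
  c_2 = (1.435000 + 2.000000)/2 = 1.717500
  f(c_2) = f(1.717500) = 0.913792
  f(a) × f(c) < 0, new interval: [1.435000, 1.717500]
Iteration 3:
  c_3 = (1.435000 + 1.717500)/2 = 1.576250
  f(c_3) = f(1.576250) = 0.187544
  f(a) × f(c) < 0, new interval: [1.435000, 1.576250]
Iteration 4:
  c_4 = (1.435000 + 1.576250)/2 = 1.505625
  f(c_4) = f(1.505625) = -0.103764
  f(a) × f(c) ≥ 0, new interval: [1.505625, 1.576250]
Iteration 5:
  c_5 = (1.505625 + 1.576250)/2 = 1.540938
  f(c_5) = f(1.540938) = 0.036126
  f(a) × f(c) < 0, new interval: [1.505625, 1.540938]

After 5 iteration(s), the approximation is c_5 = 1.540938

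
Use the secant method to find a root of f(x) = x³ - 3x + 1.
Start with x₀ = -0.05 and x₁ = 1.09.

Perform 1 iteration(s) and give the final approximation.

f(x) = x³ - 3x + 1
x₀ = -0.05, x₁ = 1.09

Secant formula: x_{n+1} = x_n - f(x_n)(x_n - x_{n-1})/(f(x_n) - f(x_{n-1}))

Iteration 1:
  f(-0.050000) = 1.149875
  f(1.090000) = -0.974971
  x_2 = 1.090000 - (-0.974971)×(1.090000 - (-0.050000))/(-0.974971 - 1.149875)
       = 0.566919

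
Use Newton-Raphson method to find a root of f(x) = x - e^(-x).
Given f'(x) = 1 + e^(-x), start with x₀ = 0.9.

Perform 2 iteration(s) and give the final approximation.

f(x) = x - e^(-x)
f'(x) = 1 + e^(-x)
x₀ = 0.9

Newton-Raphson formula: x_{n+1} = x_n - f(x_n)/f'(x_n)

Iteration 1:
  f(0.900000) = 0.493430
  f'(0.900000) = 1.406570
  x_1 = 0.900000 - 0.493430/1.406570 = 0.549196
Iteration 2:
  f(0.549196) = -0.028218
  f'(0.549196) = 1.577414
  x_2 = 0.549196 - (-0.028218)/1.577414 = 0.567085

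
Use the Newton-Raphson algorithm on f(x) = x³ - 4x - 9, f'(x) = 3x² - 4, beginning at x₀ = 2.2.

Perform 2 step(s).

f(x) = x³ - 4x - 9
f'(x) = 3x² - 4
x₀ = 2.2

Newton-Raphson formula: x_{n+1} = x_n - f(x_n)/f'(x_n)

Iteration 1:
  f(2.200000) = -7.152000
  f'(2.200000) = 10.520000
  x_1 = 2.200000 - (-7.152000)/10.520000 = 2.879848
Iteration 2:
  f(2.879848) = 3.364696
  f'(2.879848) = 20.880572
  x_2 = 2.879848 - 3.364696/20.880572 = 2.718708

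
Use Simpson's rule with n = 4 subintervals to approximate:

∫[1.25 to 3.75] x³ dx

f(x) = x³
a = 1.25, b = 3.75, n = 4
h = (b - a)/n = 0.625000

Simpson's rule: (h/3)[f(x₀) + 4f(x₁) + 2f(x₂) + ... + f(xₙ)]

x_0 = 1.2500, f(x_0) = 1.953125, coefficient = 1
x_1 = 1.8750, f(x_1) = 6.591797, coefficient = 4
x_2 = 2.5000, f(x_2) = 15.625000, coefficient = 2
x_3 = 3.1250, f(x_3) = 30.517578, coefficient = 4
x_4 = 3.7500, f(x_4) = 52.734375, coefficient = 1

I ≈ (0.625000/3) × 234.375000 = 48.828125
Exact value: 48.828125
Error: 0.000000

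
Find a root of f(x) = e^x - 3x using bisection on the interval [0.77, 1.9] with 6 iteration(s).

f(x) = e^x - 3x
Initial interval: [0.77, 1.9]

Iteration 1:
  c_1 = (0.770000 + 1.900000)/2 = 1.335000
  f(c_1) = f(1.335000) = -0.205004
  f(a) × f(c) ≥ 0, new interval: [1.335000, 1.900000]
Iteration 2:
  c_2 = (1.335000 + 1.900000)/2 = 1.617500
  f(c_2) = f(1.617500) = 0.187973
  f(a) × f(c) < 0, new interval: [1.335000, 1.617500]
Iteration 3:
  c_3 = (1.335000 + 1.617500)/2 = 1.476250
  f(c_3) = f(1.476250) = -0.052247
  f(a) × f(c) ≥ 0, new interval: [1.476250, 1.617500]
Iteration 4:
  c_4 = (1.476250 + 1.617500)/2 = 1.546875
  f(c_4) = f(1.546875) = 0.056145
  f(a) × f(c) < 0, new interval: [1.476250, 1.546875]
Iteration 5:
  c_5 = (1.476250 + 1.546875)/2 = 1.511562
  f(c_5) = f(1.511562) = -0.000878
  f(a) × f(c) ≥ 0, new interval: [1.511562, 1.546875]
Iteration 6:
  c_6 = (1.511562 + 1.546875)/2 = 1.529219
  f(c_6) = f(1.529219) = 0.026914
  f(a) × f(c) < 0, new interval: [1.511562, 1.529219]

After 6 iteration(s), the approximation is c_6 = 1.529219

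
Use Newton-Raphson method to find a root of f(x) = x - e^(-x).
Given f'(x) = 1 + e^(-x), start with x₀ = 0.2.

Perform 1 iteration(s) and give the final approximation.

f(x) = x - e^(-x)
f'(x) = 1 + e^(-x)
x₀ = 0.2

Newton-Raphson formula: x_{n+1} = x_n - f(x_n)/f'(x_n)

Iteration 1:
  f(0.200000) = -0.618731
  f'(0.200000) = 1.818731
  x_1 = 0.200000 - (-0.618731)/1.818731 = 0.540199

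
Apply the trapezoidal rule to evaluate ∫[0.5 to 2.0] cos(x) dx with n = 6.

f(x) = cos(x)
a = 0.5, b = 2.0, n = 6
h = (b - a)/n = 0.250000

Trapezoidal rule: (h/2)[f(x₀) + 2f(x₁) + 2f(x₂) + ... + f(xₙ)]

x_0 = 0.5000, f(x_0) = 0.877583, coefficient = 1
x_1 = 0.7500, f(x_1) = 0.731689, coefficient = 2
x_2 = 1.0000, f(x_2) = 0.540302, coefficient = 2
x_3 = 1.2500, f(x_3) = 0.315322, coefficient = 2
x_4 = 1.5000, f(x_4) = 0.070737, coefficient = 2
x_5 = 1.7500, f(x_5) = -0.178246, coefficient = 2
x_6 = 2.0000, f(x_6) = -0.416147, coefficient = 1

I ≈ (0.250000/2) × 3.421045 = 0.427631
Exact value: 0.429872
Error: 0.002241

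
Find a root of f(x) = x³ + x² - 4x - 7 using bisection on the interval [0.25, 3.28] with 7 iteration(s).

f(x) = x³ + x² - 4x - 7
Initial interval: [0.25, 3.28]

Iteration 1:
  c_1 = (0.250000 + 3.280000)/2 = 1.765000
  f(c_1) = f(1.765000) = -5.446403
  f(a) × f(c) ≥ 0, new interval: [1.765000, 3.280000]
Iteration 2:
  c_2 = (1.765000 + 3.280000)/2 = 2.522500
  f(c_2) = f(2.522500) = 5.323690
  f(a) × f(c) < 0, new interval: [1.765000, 2.522500]
Iteration 3:
  c_3 = (1.765000 + 2.522500)/2 = 2.143750
  f(c_3) = f(2.143750) = -1.127381
  f(a) × f(c) ≥ 0, new interval: [2.143750, 2.522500]
Iteration 4:
  c_4 = (2.143750 + 2.522500)/2 = 2.333125
  f(c_4) = f(2.333125) = 1.811273
  f(a) × f(c) < 0, new interval: [2.143750, 2.333125]
Iteration 5:
  c_5 = (2.143750 + 2.333125)/2 = 2.238437
  f(c_5) = f(2.238437) = 0.272773
  f(a) × f(c) < 0, new interval: [2.143750, 2.238437]
Iteration 6:
  c_6 = (2.143750 + 2.238437)/2 = 2.191094
  f(c_6) = f(2.191094) = -0.444279
  f(a) × f(c) ≥ 0, new interval: [2.191094, 2.238437]
Iteration 7:
  c_7 = (2.191094 + 2.238437)/2 = 2.214766
  f(c_7) = f(2.214766) = -0.090037
  f(a) × f(c) ≥ 0, new interval: [2.214766, 2.238437]

After 7 iteration(s), the approximation is c_7 = 2.214766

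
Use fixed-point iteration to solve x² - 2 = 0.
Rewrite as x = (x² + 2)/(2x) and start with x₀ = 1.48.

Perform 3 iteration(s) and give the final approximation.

Equation: x² - 2 = 0
Fixed-point form: x = (x² + 2)/(2x)
x₀ = 1.48

x_1 = g(1.480000) = 1.415676
x_2 = g(1.415676) = 1.414214
x_3 = g(1.414214) = 1.414214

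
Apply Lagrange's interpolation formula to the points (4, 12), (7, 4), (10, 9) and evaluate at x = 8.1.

Lagrange interpolation formula:
P(x) = Σ yᵢ × Lᵢ(x)
where Lᵢ(x) = Π_{j≠i} (x - xⱼ)/(xᵢ - xⱼ)

L_0(8.1) = (8.1 - 7)/(4 - 7) × (8.1 - 10)/(4 - 10) = -0.116111
L_1(8.1) = (8.1 - 4)/(7 - 4) × (8.1 - 10)/(7 - 10) = 0.865556
L_2(8.1) = (8.1 - 4)/(10 - 4) × (8.1 - 7)/(10 - 7) = 0.250556

P(8.1) = 12×L_0(8.1) + 4×L_1(8.1) + 9×L_2(8.1)
P(8.1) = 4.323889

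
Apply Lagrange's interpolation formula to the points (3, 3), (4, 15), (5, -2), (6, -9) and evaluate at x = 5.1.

Lagrange interpolation formula:
P(x) = Σ yᵢ × Lᵢ(x)
where Lᵢ(x) = Π_{j≠i} (x - xⱼ)/(xᵢ - xⱼ)

L_0(5.1) = (5.1 - 4)/(3 - 4) × (5.1 - 5)/(3 - 5) × (5.1 - 6)/(3 - 6) = 0.016500
L_1(5.1) = (5.1 - 3)/(4 - 3) × (5.1 - 5)/(4 - 5) × (5.1 - 6)/(4 - 6) = -0.094500
L_2(5.1) = (5.1 - 3)/(5 - 3) × (5.1 - 4)/(5 - 4) × (5.1 - 6)/(5 - 6) = 1.039500
L_3(5.1) = (5.1 - 3)/(6 - 3) × (5.1 - 4)/(6 - 4) × (5.1 - 5)/(6 - 5) = 0.038500

P(5.1) = 3×L_0(5.1) + 15×L_1(5.1) + (-2)×L_2(5.1) + (-9)×L_3(5.1)
P(5.1) = -3.793500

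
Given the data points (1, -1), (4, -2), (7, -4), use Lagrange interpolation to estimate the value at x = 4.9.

Lagrange interpolation formula:
P(x) = Σ yᵢ × Lᵢ(x)
where Lᵢ(x) = Π_{j≠i} (x - xⱼ)/(xᵢ - xⱼ)

L_0(4.9) = (4.9 - 4)/(1 - 4) × (4.9 - 7)/(1 - 7) = -0.105000
L_1(4.9) = (4.9 - 1)/(4 - 1) × (4.9 - 7)/(4 - 7) = 0.910000
L_2(4.9) = (4.9 - 1)/(7 - 1) × (4.9 - 4)/(7 - 4) = 0.195000

P(4.9) = (-1)×L_0(4.9) + (-2)×L_1(4.9) + (-4)×L_2(4.9)
P(4.9) = -2.495000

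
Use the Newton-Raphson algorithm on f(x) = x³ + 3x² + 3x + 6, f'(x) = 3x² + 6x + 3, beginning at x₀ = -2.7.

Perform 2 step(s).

f(x) = x³ + 3x² + 3x + 6
f'(x) = 3x² + 6x + 3
x₀ = -2.7

Newton-Raphson formula: x_{n+1} = x_n - f(x_n)/f'(x_n)

Iteration 1:
  f(-2.700000) = 0.087000
  f'(-2.700000) = 8.670000
  x_1 = -2.700000 - 0.087000/8.670000 = -2.710035
Iteration 2:
  f(-2.710035) = -0.000515
  f'(-2.710035) = 8.772655
  x_2 = -2.710035 - (-0.000515)/8.772655 = -2.709976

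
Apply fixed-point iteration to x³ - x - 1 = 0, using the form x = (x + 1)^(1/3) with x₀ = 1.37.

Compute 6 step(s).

Equation: x³ - x - 1 = 0
Fixed-point form: x = (x + 1)^(1/3)
x₀ = 1.37

x_1 = g(1.370000) = 1.333264
x_2 = g(1.333264) = 1.326339
x_3 = g(1.326339) = 1.325026
x_4 = g(1.325026) = 1.324776
x_5 = g(1.324776) = 1.324729
x_6 = g(1.324729) = 1.324720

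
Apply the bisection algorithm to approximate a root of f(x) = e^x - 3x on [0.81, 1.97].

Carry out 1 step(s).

f(x) = e^x - 3x
Initial interval: [0.81, 1.97]

Iteration 1:
  c_1 = (0.810000 + 1.970000)/2 = 1.390000
  f(c_1) = f(1.390000) = -0.155150
  f(a) × f(c) ≥ 0, new interval: [1.390000, 1.970000]

After 1 iteration(s), the approximation is c_1 = 1.390000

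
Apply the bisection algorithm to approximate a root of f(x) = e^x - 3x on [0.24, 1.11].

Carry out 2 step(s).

f(x) = e^x - 3x
Initial interval: [0.24, 1.11]

Iteration 1:
  c_1 = (0.240000 + 1.110000)/2 = 0.675000
  f(c_1) = f(0.675000) = -0.060967
  f(a) × f(c) < 0, new interval: [0.240000, 0.675000]
Iteration 2:
  c_2 = (0.240000 + 0.675000)/2 = 0.457500
  f(c_2) = f(0.457500) = 0.207619
  f(a) × f(c) ≥ 0, new interval: [0.457500, 0.675000]

After 2 iteration(s), the approximation is c_2 = 0.457500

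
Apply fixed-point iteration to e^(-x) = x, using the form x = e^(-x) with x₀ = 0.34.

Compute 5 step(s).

Equation: e^(-x) = x
Fixed-point form: x = e^(-x)
x₀ = 0.34

x_1 = g(0.340000) = 0.711770
x_2 = g(0.711770) = 0.490775
x_3 = g(0.490775) = 0.612152
x_4 = g(0.612152) = 0.542183
x_5 = g(0.542183) = 0.581478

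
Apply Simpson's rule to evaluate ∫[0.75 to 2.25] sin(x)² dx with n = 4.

f(x) = sin(x)²
a = 0.75, b = 2.25, n = 4
h = (b - a)/n = 0.375000

Simpson's rule: (h/3)[f(x₀) + 4f(x₁) + 2f(x₂) + ... + f(xₙ)]

x_0 = 0.7500, f(x_0) = 0.464631, coefficient = 1
x_1 = 1.1250, f(x_1) = 0.814087, coefficient = 4
x_2 = 1.5000, f(x_2) = 0.994996, coefficient = 2
x_3 = 1.8750, f(x_3) = 0.910280, coefficient = 4
x_4 = 2.2500, f(x_4) = 0.605398, coefficient = 1

I ≈ (0.375000/3) × 9.957488 = 1.244686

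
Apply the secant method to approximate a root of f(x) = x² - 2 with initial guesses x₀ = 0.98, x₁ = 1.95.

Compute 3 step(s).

f(x) = x² - 2
x₀ = 0.98, x₁ = 1.95

Secant formula: x_{n+1} = x_n - f(x_n)(x_n - x_{n-1})/(f(x_n) - f(x_{n-1}))

Iteration 1:
  f(0.980000) = -1.039600
  f(1.950000) = 1.802500
  x_2 = 1.950000 - 1.802500×(1.950000 - 0.980000)/(1.802500 - (-1.039600))
       = 1.334812
Iteration 2:
  f(1.950000) = 1.802500
  f(1.334812) = -0.218276
  x_3 = 1.334812 - (-0.218276)×(1.334812 - 1.950000)/(-0.218276 - 1.802500)
       = 1.401262
Iteration 3:
  f(1.334812) = -0.218276
  f(1.401262) = -0.036464
  x_4 = 1.401262 - (-0.036464)×(1.401262 - 1.334812)/(-0.036464 - (-0.218276))
       = 1.414589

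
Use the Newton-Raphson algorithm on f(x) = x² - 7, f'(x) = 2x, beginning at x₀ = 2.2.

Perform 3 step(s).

f(x) = x² - 7
f'(x) = 2x
x₀ = 2.2

Newton-Raphson formula: x_{n+1} = x_n - f(x_n)/f'(x_n)

Iteration 1:
  f(2.200000) = -2.160000
  f'(2.200000) = 4.400000
  x_1 = 2.200000 - (-2.160000)/4.400000 = 2.690909
Iteration 2:
  f(2.690909) = 0.240992
  f'(2.690909) = 5.381818
  x_2 = 2.690909 - 0.240992/5.381818 = 2.646130
Iteration 3:
  f(2.646130) = 0.002005
  f'(2.646130) = 5.292260
  x_3 = 2.646130 - 0.002005/5.292260 = 2.645751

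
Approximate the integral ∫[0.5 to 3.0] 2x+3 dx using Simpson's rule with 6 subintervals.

f(x) = 2x+3
a = 0.5, b = 3.0, n = 6
h = (b - a)/n = 0.416667

Simpson's rule: (h/3)[f(x₀) + 4f(x₁) + 2f(x₂) + ... + f(xₙ)]

x_0 = 0.5000, f(x_0) = 4.000000, coefficient = 1
x_1 = 0.9167, f(x_1) = 4.833333, coefficient = 4
x_2 = 1.3333, f(x_2) = 5.666667, coefficient = 2
x_3 = 1.7500, f(x_3) = 6.500000, coefficient = 4
x_4 = 2.1667, f(x_4) = 7.333333, coefficient = 2
x_5 = 2.5833, f(x_5) = 8.166667, coefficient = 4
x_6 = 3.0000, f(x_6) = 9.000000, coefficient = 1

I ≈ (0.416667/3) × 117.000000 = 16.250000
Exact value: 16.250000
Error: 0.000000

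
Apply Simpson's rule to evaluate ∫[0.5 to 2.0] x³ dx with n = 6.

f(x) = x³
a = 0.5, b = 2.0, n = 6
h = (b - a)/n = 0.250000

Simpson's rule: (h/3)[f(x₀) + 4f(x₁) + 2f(x₂) + ... + f(xₙ)]

x_0 = 0.5000, f(x_0) = 0.125000, coefficient = 1
x_1 = 0.7500, f(x_1) = 0.421875, coefficient = 4
x_2 = 1.0000, f(x_2) = 1.000000, coefficient = 2
x_3 = 1.2500, f(x_3) = 1.953125, coefficient = 4
x_4 = 1.5000, f(x_4) = 3.375000, coefficient = 2
x_5 = 1.7500, f(x_5) = 5.359375, coefficient = 4
x_6 = 2.0000, f(x_6) = 8.000000, coefficient = 1

I ≈ (0.250000/3) × 47.812500 = 3.984375
Exact value: 3.984375
Error: 0.000000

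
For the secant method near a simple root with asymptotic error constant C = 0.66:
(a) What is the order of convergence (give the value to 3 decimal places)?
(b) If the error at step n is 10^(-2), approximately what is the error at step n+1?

(a) Secant method has superlinear convergence with order φ = (1+√5)/2 ≈ 1.618.
    This means |e_{n+1}| ≈ C|e_n|^1.618.

(b) With |e_n| = 10^(-2) and C = 0.66:
    |e_{n+1}| ≈ 0.66 × (10^(-2))^1.618 = 0.66 × 10^(-3.24)

(a) ≈ 1.618 (golden ratio); (b) |e_{n+1}| ≈ 3.832e-04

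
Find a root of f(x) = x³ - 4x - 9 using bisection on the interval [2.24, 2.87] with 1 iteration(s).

f(x) = x³ - 4x - 9
Initial interval: [2.24, 2.87]

Iteration 1:
  c_1 = (2.240000 + 2.870000)/2 = 2.555000
  f(c_1) = f(2.555000) = -2.540896
  f(a) × f(c) ≥ 0, new interval: [2.555000, 2.870000]

After 1 iteration(s), the approximation is c_1 = 2.555000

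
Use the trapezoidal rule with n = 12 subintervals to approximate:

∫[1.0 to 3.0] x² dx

f(x) = x²
a = 1.0, b = 3.0, n = 12
h = (b - a)/n = 0.166667

Trapezoidal rule: (h/2)[f(x₀) + 2f(x₁) + 2f(x₂) + ... + f(xₙ)]

x_0 = 1.0000, f(x_0) = 1.000000, coefficient = 1
x_1 = 1.1667, f(x_1) = 1.361111, coefficient = 2
x_2 = 1.3333, f(x_2) = 1.777778, coefficient = 2
x_3 = 1.5000, f(x_3) = 2.250000, coefficient = 2
x_4 = 1.6667, f(x_4) = 2.777778, coefficient = 2
x_5 = 1.8333, f(x_5) = 3.361111, coefficient = 2
x_6 = 2.0000, f(x_6) = 4.000000, coefficient = 2
x_7 = 2.1667, f(x_7) = 4.694444, coefficient = 2
x_8 = 2.3333, f(x_8) = 5.444444, coefficient = 2
x_9 = 2.5000, f(x_9) = 6.250000, coefficient = 2
x_10 = 2.6667, f(x_10) = 7.111111, coefficient = 2
x_11 = 2.8333, f(x_11) = 8.027778, coefficient = 2
x_12 = 3.0000, f(x_12) = 9.000000, coefficient = 1

I ≈ (0.166667/2) × 104.111111 = 8.675926
Exact value: 8.666667
Error: 0.009259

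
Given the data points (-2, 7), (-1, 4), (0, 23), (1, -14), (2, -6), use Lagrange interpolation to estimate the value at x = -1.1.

Lagrange interpolation formula:
P(x) = Σ yᵢ × Lᵢ(x)
where Lᵢ(x) = Π_{j≠i} (x - xⱼ)/(xᵢ - xⱼ)

L_0(-1.1) = (-1.1 - (-1))/(-2 - (-1)) × (-1.1 - 0)/(-2 - 0) × (-1.1 - 1)/(-2 - 1) × (-1.1 - 2)/(-2 - 2) = 0.029838
L_1(-1.1) = (-1.1 - (-2))/(-1 - (-2)) × (-1.1 - 0)/(-1 - 0) × (-1.1 - 1)/(-1 - 1) × (-1.1 - 2)/(-1 - 2) = 1.074150
L_2(-1.1) = (-1.1 - (-2))/(0 - (-2)) × (-1.1 - (-1))/(0 - (-1)) × (-1.1 - 1)/(0 - 1) × (-1.1 - 2)/(0 - 2) = -0.146475
L_3(-1.1) = (-1.1 - (-2))/(1 - (-2)) × (-1.1 - (-1))/(1 - (-1)) × (-1.1 - 0)/(1 - 0) × (-1.1 - 2)/(1 - 2) = 0.051150
L_4(-1.1) = (-1.1 - (-2))/(2 - (-2)) × (-1.1 - (-1))/(2 - (-1)) × (-1.1 - 0)/(2 - 0) × (-1.1 - 1)/(2 - 1) = -0.008663

P(-1.1) = 7×L_0(-1.1) + 4×L_1(-1.1) + 23×L_2(-1.1) + (-14)×L_3(-1.1) + (-6)×L_4(-1.1)
P(-1.1) = 0.472412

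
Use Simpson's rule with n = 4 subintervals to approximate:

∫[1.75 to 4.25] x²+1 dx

f(x) = x²+1
a = 1.75, b = 4.25, n = 4
h = (b - a)/n = 0.625000

Simpson's rule: (h/3)[f(x₀) + 4f(x₁) + 2f(x₂) + ... + f(xₙ)]

x_0 = 1.7500, f(x_0) = 4.062500, coefficient = 1
x_1 = 2.3750, f(x_1) = 6.640625, coefficient = 4
x_2 = 3.0000, f(x_2) = 10.000000, coefficient = 2
x_3 = 3.6250, f(x_3) = 14.140625, coefficient = 4
x_4 = 4.2500, f(x_4) = 19.062500, coefficient = 1

I ≈ (0.625000/3) × 126.250000 = 26.302083
Exact value: 26.302083
Error: 0.000000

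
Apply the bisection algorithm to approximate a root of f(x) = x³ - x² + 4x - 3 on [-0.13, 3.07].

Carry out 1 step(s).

f(x) = x³ - x² + 4x - 3
Initial interval: [-0.13, 3.07]

Iteration 1:
  c_1 = (-0.130000 + 3.070000)/2 = 1.470000
  f(c_1) = f(1.470000) = 3.895623
  f(a) × f(c) < 0, new interval: [-0.130000, 1.470000]

After 1 iteration(s), the approximation is c_1 = 1.470000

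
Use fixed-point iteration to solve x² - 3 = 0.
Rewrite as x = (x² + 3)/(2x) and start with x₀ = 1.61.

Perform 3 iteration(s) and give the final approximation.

Equation: x² - 3 = 0
Fixed-point form: x = (x² + 3)/(2x)
x₀ = 1.61

x_1 = g(1.610000) = 1.736677
x_2 = g(1.736677) = 1.732057
x_3 = g(1.732057) = 1.732051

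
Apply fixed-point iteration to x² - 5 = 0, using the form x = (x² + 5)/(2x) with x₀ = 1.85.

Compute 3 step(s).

Equation: x² - 5 = 0
Fixed-point form: x = (x² + 5)/(2x)
x₀ = 1.85

x_1 = g(1.850000) = 2.276351
x_2 = g(2.276351) = 2.236424
x_3 = g(2.236424) = 2.236068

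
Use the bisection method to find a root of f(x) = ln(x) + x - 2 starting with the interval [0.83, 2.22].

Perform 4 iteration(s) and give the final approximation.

f(x) = ln(x) + x - 2
Initial interval: [0.83, 2.22]

Iteration 1:
  c_1 = (0.830000 + 2.220000)/2 = 1.525000
  f(c_1) = f(1.525000) = -0.053006
  f(a) × f(c) ≥ 0, new interval: [1.525000, 2.220000]
Iteration 2:
  c_2 = (1.525000 + 2.220000)/2 = 1.872500
  f(c_2) = f(1.872500) = 0.499774
  f(a) × f(c) < 0, new interval: [1.525000, 1.872500]
Iteration 3:
  c_3 = (1.525000 + 1.872500)/2 = 1.698750
  f(c_3) = f(1.698750) = 0.228643
  f(a) × f(c) < 0, new interval: [1.525000, 1.698750]
Iteration 4:
  c_4 = (1.525000 + 1.698750)/2 = 1.611875
  f(c_4) = f(1.611875) = 0.089273
  f(a) × f(c) < 0, new interval: [1.525000, 1.611875]

After 4 iteration(s), the approximation is c_4 = 1.611875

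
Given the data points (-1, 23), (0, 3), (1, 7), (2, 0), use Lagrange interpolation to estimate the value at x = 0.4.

Lagrange interpolation formula:
P(x) = Σ yᵢ × Lᵢ(x)
where Lᵢ(x) = Π_{j≠i} (x - xⱼ)/(xᵢ - xⱼ)

L_0(0.4) = (0.4 - 0)/(-1 - 0) × (0.4 - 1)/(-1 - 1) × (0.4 - 2)/(-1 - 2) = -0.064000
L_1(0.4) = (0.4 - (-1))/(0 - (-1)) × (0.4 - 1)/(0 - 1) × (0.4 - 2)/(0 - 2) = 0.672000
L_2(0.4) = (0.4 - (-1))/(1 - (-1)) × (0.4 - 0)/(1 - 0) × (0.4 - 2)/(1 - 2) = 0.448000
L_3(0.4) = (0.4 - (-1))/(2 - (-1)) × (0.4 - 0)/(2 - 0) × (0.4 - 1)/(2 - 1) = -0.056000

P(0.4) = 23×L_0(0.4) + 3×L_1(0.4) + 7×L_2(0.4) + 0×L_3(0.4)
P(0.4) = 3.680000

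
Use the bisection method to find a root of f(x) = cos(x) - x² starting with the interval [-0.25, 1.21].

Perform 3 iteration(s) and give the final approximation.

f(x) = cos(x) - x²
Initial interval: [-0.25, 1.21]

Iteration 1:
  c_1 = (-0.250000 + 1.210000)/2 = 0.480000
  f(c_1) = f(0.480000) = 0.656595
  f(a) × f(c) ≥ 0, new interval: [0.480000, 1.210000]
Iteration 2:
  c_2 = (0.480000 + 1.210000)/2 = 0.845000
  f(c_2) = f(0.845000) = -0.050294
  f(a) × f(c) < 0, new interval: [0.480000, 0.845000]
Iteration 3:
  c_3 = (0.480000 + 0.845000)/2 = 0.662500
  f(c_3) = f(0.662500) = 0.349551
  f(a) × f(c) ≥ 0, new interval: [0.662500, 0.845000]

After 3 iteration(s), the approximation is c_3 = 0.662500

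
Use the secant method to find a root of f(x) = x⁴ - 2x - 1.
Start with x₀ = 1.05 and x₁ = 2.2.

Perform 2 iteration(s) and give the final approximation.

f(x) = x⁴ - 2x - 1
x₀ = 1.05, x₁ = 2.2

Secant formula: x_{n+1} = x_n - f(x_n)(x_n - x_{n-1})/(f(x_n) - f(x_{n-1}))

Iteration 1:
  f(1.050000) = -1.884494
  f(2.200000) = 18.025600
  x_2 = 2.200000 - 18.025600×(2.200000 - 1.050000)/(18.025600 - (-1.884494))
       = 1.158848
Iteration 2:
  f(2.200000) = 18.025600
  f(1.158848) = -1.514240
  x_3 = 1.158848 - (-1.514240)×(1.158848 - 2.200000)/(-1.514240 - 18.025600)
       = 1.239532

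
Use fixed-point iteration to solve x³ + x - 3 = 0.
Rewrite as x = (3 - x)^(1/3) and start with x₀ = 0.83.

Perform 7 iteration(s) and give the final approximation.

Equation: x³ + x - 3 = 0
Fixed-point form: x = (3 - x)^(1/3)
x₀ = 0.83

x_1 = g(0.830000) = 1.294653
x_2 = g(1.294653) = 1.194733
x_3 = g(1.194733) = 1.217626
x_4 = g(1.217626) = 1.212457
x_5 = g(1.212457) = 1.213628
x_6 = g(1.213628) = 1.213363
x_7 = g(1.213363) = 1.213423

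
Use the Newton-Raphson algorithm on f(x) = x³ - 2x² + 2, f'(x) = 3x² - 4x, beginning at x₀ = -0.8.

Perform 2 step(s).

f(x) = x³ - 2x² + 2
f'(x) = 3x² - 4x
x₀ = -0.8

Newton-Raphson formula: x_{n+1} = x_n - f(x_n)/f'(x_n)

Iteration 1:
  f(-0.800000) = 0.208000
  f'(-0.800000) = 5.120000
  x_1 = -0.800000 - 0.208000/5.120000 = -0.840625
Iteration 2:
  f(-0.840625) = -0.007329
  f'(-0.840625) = 5.482451
  x_2 = -0.840625 - (-0.007329)/5.482451 = -0.839288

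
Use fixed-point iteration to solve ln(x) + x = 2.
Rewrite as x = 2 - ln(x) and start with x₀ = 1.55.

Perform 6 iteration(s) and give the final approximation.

Equation: ln(x) + x = 2
Fixed-point form: x = 2 - ln(x)
x₀ = 1.55

x_1 = g(1.550000) = 1.561745
x_2 = g(1.561745) = 1.554196
x_3 = g(1.554196) = 1.559042
x_4 = g(1.559042) = 1.555929
x_5 = g(1.555929) = 1.557927
x_6 = g(1.557927) = 1.556644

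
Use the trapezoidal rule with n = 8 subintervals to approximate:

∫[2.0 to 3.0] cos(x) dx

f(x) = cos(x)
a = 2.0, b = 3.0, n = 8
h = (b - a)/n = 0.125000

Trapezoidal rule: (h/2)[f(x₀) + 2f(x₁) + 2f(x₂) + ... + f(xₙ)]

x_0 = 2.0000, f(x_0) = -0.416147, coefficient = 1
x_1 = 2.1250, f(x_1) = -0.526266, coefficient = 2
x_2 = 2.2500, f(x_2) = -0.628174, coefficient = 2
x_3 = 2.3750, f(x_3) = -0.720278, coefficient = 2
x_4 = 2.5000, f(x_4) = -0.801144, coefficient = 2
x_5 = 2.6250, f(x_5) = -0.869507, coefficient = 2
x_6 = 2.7500, f(x_6) = -0.924302, coefficient = 2
x_7 = 2.8750, f(x_7) = -0.964674, coefficient = 2
x_8 = 3.0000, f(x_8) = -0.989992, coefficient = 1

I ≈ (0.125000/2) × -12.274831 = -0.767177
Exact value: -0.768177
Error: 0.001000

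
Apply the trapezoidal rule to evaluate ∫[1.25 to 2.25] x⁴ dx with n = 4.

f(x) = x⁴
a = 1.25, b = 2.25, n = 4
h = (b - a)/n = 0.250000

Trapezoidal rule: (h/2)[f(x₀) + 2f(x₁) + 2f(x₂) + ... + f(xₙ)]

x_0 = 1.2500, f(x_0) = 2.441406, coefficient = 1
x_1 = 1.5000, f(x_1) = 5.062500, coefficient = 2
x_2 = 1.7500, f(x_2) = 9.378906, coefficient = 2
x_3 = 2.0000, f(x_3) = 16.000000, coefficient = 2
x_4 = 2.2500, f(x_4) = 25.628906, coefficient = 1

I ≈ (0.250000/2) × 88.953125 = 11.119141
Exact value: 10.922656
Error: 0.196484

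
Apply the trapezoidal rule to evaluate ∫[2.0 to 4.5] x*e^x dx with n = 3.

f(x) = x*e^x
a = 2.0, b = 4.5, n = 3
h = (b - a)/n = 0.833333

Trapezoidal rule: (h/2)[f(x₀) + 2f(x₁) + 2f(x₂) + ... + f(xₙ)]

x_0 = 2.0000, f(x_0) = 14.778112, coefficient = 1
x_1 = 2.8333, f(x_1) = 48.172446, coefficient = 2
x_2 = 3.6667, f(x_2) = 143.444708, coefficient = 2
x_3 = 4.5000, f(x_3) = 405.077091, coefficient = 1

I ≈ (0.833333/2) × 803.089512 = 334.620630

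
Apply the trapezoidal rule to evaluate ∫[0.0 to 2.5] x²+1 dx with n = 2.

f(x) = x²+1
a = 0.0, b = 2.5, n = 2
h = (b - a)/n = 1.250000

Trapezoidal rule: (h/2)[f(x₀) + 2f(x₁) + 2f(x₂) + ... + f(xₙ)]

x_0 = 0.0000, f(x_0) = 1.000000, coefficient = 1
x_1 = 1.2500, f(x_1) = 2.562500, coefficient = 2
x_2 = 2.5000, f(x_2) = 7.250000, coefficient = 1

I ≈ (1.250000/2) × 13.375000 = 8.359375
Exact value: 7.708333
Error: 0.651042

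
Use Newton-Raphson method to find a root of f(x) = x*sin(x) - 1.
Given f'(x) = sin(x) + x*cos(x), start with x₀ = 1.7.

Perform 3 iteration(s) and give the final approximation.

f(x) = x*sin(x) - 1
f'(x) = sin(x) + x*cos(x)
x₀ = 1.7

Newton-Raphson formula: x_{n+1} = x_n - f(x_n)/f'(x_n)

Iteration 1:
  f(1.700000) = 0.685830
  f'(1.700000) = 0.772629
  x_1 = 1.700000 - 0.685830/0.772629 = 0.812342
Iteration 2:
  f(0.812342) = -0.410320
  f'(0.812342) = 1.284629
  x_2 = 0.812342 - (-0.410320)/1.284629 = 1.131750
Iteration 3:
  f(1.131750) = 0.024412
  f'(1.131750) = 1.386238
  x_3 = 1.131750 - 0.024412/1.386238 = 1.114140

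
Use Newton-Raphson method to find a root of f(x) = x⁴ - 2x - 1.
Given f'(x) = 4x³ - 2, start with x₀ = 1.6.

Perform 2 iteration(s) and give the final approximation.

f(x) = x⁴ - 2x - 1
f'(x) = 4x³ - 2
x₀ = 1.6

Newton-Raphson formula: x_{n+1} = x_n - f(x_n)/f'(x_n)

Iteration 1:
  f(1.600000) = 2.353600
  f'(1.600000) = 14.384000
  x_1 = 1.600000 - 2.353600/14.384000 = 1.436374
Iteration 2:
  f(1.436374) = 0.383921
  f'(1.436374) = 9.853930
  x_2 = 1.436374 - 0.383921/9.853930 = 1.397413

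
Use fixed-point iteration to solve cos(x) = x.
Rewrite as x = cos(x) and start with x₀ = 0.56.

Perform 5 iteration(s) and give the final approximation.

Equation: cos(x) = x
Fixed-point form: x = cos(x)
x₀ = 0.56

x_1 = g(0.560000) = 0.847255
x_2 = g(0.847255) = 0.662043
x_3 = g(0.662043) = 0.788738
x_4 = g(0.788738) = 0.704741
x_5 = g(0.704741) = 0.761779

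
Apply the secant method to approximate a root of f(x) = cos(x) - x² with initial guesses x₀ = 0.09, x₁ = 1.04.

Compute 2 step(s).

f(x) = cos(x) - x²
x₀ = 0.09, x₁ = 1.04

Secant formula: x_{n+1} = x_n - f(x_n)(x_n - x_{n-1})/(f(x_n) - f(x_{n-1}))

Iteration 1:
  f(0.090000) = 0.987853
  f(1.040000) = -0.575380
  x_2 = 1.040000 - (-0.575380)×(1.040000 - 0.090000)/(-0.575380 - 0.987853)
       = 0.690333
Iteration 2:
  f(1.040000) = -0.575380
  f(0.690333) = 0.294474
  x_3 = 0.690333 - 0.294474×(0.690333 - 1.040000)/(0.294474 - (-0.575380))
       = 0.808707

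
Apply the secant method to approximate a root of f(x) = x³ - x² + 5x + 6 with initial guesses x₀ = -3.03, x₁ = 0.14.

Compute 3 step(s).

f(x) = x³ - x² + 5x + 6
x₀ = -3.03, x₁ = 0.14

Secant formula: x_{n+1} = x_n - f(x_n)(x_n - x_{n-1})/(f(x_n) - f(x_{n-1}))

Iteration 1:
  f(-3.030000) = -46.149027
  f(0.140000) = 6.683144
  x_2 = 0.140000 - 6.683144×(0.140000 - (-3.030000))/(6.683144 - (-46.149027))
       = -0.260997
Iteration 2:
  f(0.140000) = 6.683144
  f(-0.260997) = 4.609114
  x_3 = -0.260997 - 4.609114×(-0.260997 - 0.140000)/(4.609114 - 6.683144)
       = -1.152134
Iteration 3:
  f(-0.260997) = 4.609114
  f(-1.152134) = -2.617435
  x_4 = -1.152134 - (-2.617435)×(-1.152134 - (-0.260997))/(-2.617435 - 4.609114)
       = -0.829367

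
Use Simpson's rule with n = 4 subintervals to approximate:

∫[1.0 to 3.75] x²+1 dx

f(x) = x²+1
a = 1.0, b = 3.75, n = 4
h = (b - a)/n = 0.687500

Simpson's rule: (h/3)[f(x₀) + 4f(x₁) + 2f(x₂) + ... + f(xₙ)]

x_0 = 1.0000, f(x_0) = 2.000000, coefficient = 1
x_1 = 1.6875, f(x_1) = 3.847656, coefficient = 4
x_2 = 2.3750, f(x_2) = 6.640625, coefficient = 2
x_3 = 3.0625, f(x_3) = 10.378906, coefficient = 4
x_4 = 3.7500, f(x_4) = 15.062500, coefficient = 1

I ≈ (0.687500/3) × 87.250000 = 19.994792
Exact value: 19.994792
Error: 0.000000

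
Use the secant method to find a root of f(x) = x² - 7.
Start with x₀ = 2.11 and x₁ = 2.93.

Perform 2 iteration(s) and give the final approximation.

f(x) = x² - 7
x₀ = 2.11, x₁ = 2.93

Secant formula: x_{n+1} = x_n - f(x_n)(x_n - x_{n-1})/(f(x_n) - f(x_{n-1}))

Iteration 1:
  f(2.110000) = -2.547900
  f(2.930000) = 1.584900
  x_2 = 2.930000 - 1.584900×(2.930000 - 2.110000)/(1.584900 - (-2.547900))
       = 2.615536
Iteration 2:
  f(2.930000) = 1.584900
  f(2.615536) = -0.158973
  x_3 = 2.615536 - (-0.158973)×(2.615536 - 2.930000)/(-0.158973 - 1.584900)
       = 2.644203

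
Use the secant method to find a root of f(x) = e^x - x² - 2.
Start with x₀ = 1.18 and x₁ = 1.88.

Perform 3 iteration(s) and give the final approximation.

f(x) = e^x - x² - 2
x₀ = 1.18, x₁ = 1.88

Secant formula: x_{n+1} = x_n - f(x_n)(x_n - x_{n-1})/(f(x_n) - f(x_{n-1}))

Iteration 1:
  f(1.180000) = -0.138026
  f(1.880000) = 1.019105
  x_2 = 1.880000 - 1.019105×(1.880000 - 1.180000)/(1.019105 - (-0.138026))
       = 1.263498
Iteration 2:
  f(1.880000) = 1.019105
  f(1.263498) = -0.058652
  x_3 = 1.263498 - (-0.058652)×(1.263498 - 1.880000)/(-0.058652 - 1.019105)
       = 1.297048
Iteration 3:
  f(1.263498) = -0.058652
  f(1.297048) = -0.023852
  x_4 = 1.297048 - (-0.023852)×(1.297048 - 1.263498)/(-0.023852 - (-0.058652))
       = 1.320044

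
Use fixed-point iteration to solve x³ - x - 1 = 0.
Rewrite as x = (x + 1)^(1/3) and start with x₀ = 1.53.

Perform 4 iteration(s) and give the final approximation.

Equation: x³ - x - 1 = 0
Fixed-point form: x = (x + 1)^(1/3)
x₀ = 1.53

x_1 = g(1.530000) = 1.362616
x_2 = g(1.362616) = 1.331878
x_3 = g(1.331878) = 1.326077
x_4 = g(1.326077) = 1.324976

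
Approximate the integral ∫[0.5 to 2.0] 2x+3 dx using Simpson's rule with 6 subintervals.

f(x) = 2x+3
a = 0.5, b = 2.0, n = 6
h = (b - a)/n = 0.250000

Simpson's rule: (h/3)[f(x₀) + 4f(x₁) + 2f(x₂) + ... + f(xₙ)]

x_0 = 0.5000, f(x_0) = 4.000000, coefficient = 1
x_1 = 0.7500, f(x_1) = 4.500000, coefficient = 4
x_2 = 1.0000, f(x_2) = 5.000000, coefficient = 2
x_3 = 1.2500, f(x_3) = 5.500000, coefficient = 4
x_4 = 1.5000, f(x_4) = 6.000000, coefficient = 2
x_5 = 1.7500, f(x_5) = 6.500000, coefficient = 4
x_6 = 2.0000, f(x_6) = 7.000000, coefficient = 1

I ≈ (0.250000/3) × 99.000000 = 8.250000
Exact value: 8.250000
Error: 0.000000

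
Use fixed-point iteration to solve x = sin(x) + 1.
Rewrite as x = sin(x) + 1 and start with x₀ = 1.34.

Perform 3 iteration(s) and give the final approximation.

Equation: x = sin(x) + 1
Fixed-point form: x = sin(x) + 1
x₀ = 1.34

x_1 = g(1.340000) = 1.973485
x_2 = g(1.973485) = 1.920011
x_3 = g(1.920011) = 1.939642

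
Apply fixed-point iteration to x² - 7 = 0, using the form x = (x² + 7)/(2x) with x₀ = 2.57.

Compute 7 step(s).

Equation: x² - 7 = 0
Fixed-point form: x = (x² + 7)/(2x)
x₀ = 2.57

x_1 = g(2.570000) = 2.646868
x_2 = g(2.646868) = 2.645752
x_3 = g(2.645752) = 2.645751
x_4 = g(2.645751) = 2.645751
x_5 = g(2.645751) = 2.645751
x_6 = g(2.645751) = 2.645751
x_7 = g(2.645751) = 2.645751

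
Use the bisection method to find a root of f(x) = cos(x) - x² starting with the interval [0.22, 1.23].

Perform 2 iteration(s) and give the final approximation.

f(x) = cos(x) - x²
Initial interval: [0.22, 1.23]

Iteration 1:
  c_1 = (0.220000 + 1.230000)/2 = 0.725000
  f(c_1) = f(0.725000) = 0.222874
  f(a) × f(c) ≥ 0, new interval: [0.725000, 1.230000]
Iteration 2:
  c_2 = (0.725000 + 1.230000)/2 = 0.977500
  f(c_2) = f(0.977500) = -0.396409
  f(a) × f(c) < 0, new interval: [0.725000, 0.977500]

After 2 iteration(s), the approximation is c_2 = 0.977500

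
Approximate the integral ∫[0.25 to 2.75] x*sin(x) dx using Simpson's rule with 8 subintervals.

f(x) = x*sin(x)
a = 0.25, b = 2.75, n = 8
h = (b - a)/n = 0.312500

Simpson's rule: (h/3)[f(x₀) + 4f(x₁) + 2f(x₂) + ... + f(xₙ)]

x_0 = 0.2500, f(x_0) = 0.061851, coefficient = 1
x_1 = 0.5625, f(x_1) = 0.299983, coefficient = 4
x_2 = 0.8750, f(x_2) = 0.671601, coefficient = 2
x_3 = 1.1875, f(x_3) = 1.101331, coefficient = 4
x_4 = 1.5000, f(x_4) = 1.496242, coefficient = 2
x_5 = 1.8125, f(x_5) = 1.759814, coefficient = 4
x_6 = 2.1250, f(x_6) = 1.806930, coefficient = 2
x_7 = 2.4375, f(x_7) = 1.577897, coefficient = 4
x_8 = 2.7500, f(x_8) = 1.049568, coefficient = 1

I ≈ (0.312500/3) × 28.017064 = 2.918444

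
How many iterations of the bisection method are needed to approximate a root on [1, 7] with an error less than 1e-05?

We need (b-a)/2^n ≤ 1e-05
(7 - 1)/2^n ≤ 1e-05
6/2^n ≤ 1e-05
2^n ≥ 600000
n ≥ log₂(600000) = 19.19
n ≥ 20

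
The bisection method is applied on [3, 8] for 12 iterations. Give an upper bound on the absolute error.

Bisection error bound: |error| ≤ (b-a)/2^n
|error| ≤ (8 - 3)/2^12 = 5/2^12
|error| ≤ 0.0012207031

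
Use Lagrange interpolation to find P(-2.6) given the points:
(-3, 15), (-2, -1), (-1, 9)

Lagrange interpolation formula:
P(x) = Σ yᵢ × Lᵢ(x)
where Lᵢ(x) = Π_{j≠i} (x - xⱼ)/(xᵢ - xⱼ)

L_0(-2.6) = (-2.6 - (-2))/(-3 - (-2)) × (-2.6 - (-1))/(-3 - (-1)) = 0.480000
L_1(-2.6) = (-2.6 - (-3))/(-2 - (-3)) × (-2.6 - (-1))/(-2 - (-1)) = 0.640000
L_2(-2.6) = (-2.6 - (-3))/(-1 - (-3)) × (-2.6 - (-2))/(-1 - (-2)) = -0.120000

P(-2.6) = 15×L_0(-2.6) + (-1)×L_1(-2.6) + 9×L_2(-2.6)
P(-2.6) = 5.480000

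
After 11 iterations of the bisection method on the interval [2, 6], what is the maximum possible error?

Bisection error bound: |error| ≤ (b-a)/2^n
|error| ≤ (6 - 2)/2^11 = 4/2^11
|error| ≤ 0.0019531250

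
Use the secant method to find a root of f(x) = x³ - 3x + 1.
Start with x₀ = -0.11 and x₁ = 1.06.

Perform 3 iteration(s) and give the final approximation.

f(x) = x³ - 3x + 1
x₀ = -0.11, x₁ = 1.06

Secant formula: x_{n+1} = x_n - f(x_n)(x_n - x_{n-1})/(f(x_n) - f(x_{n-1}))

Iteration 1:
  f(-0.110000) = 1.328669
  f(1.060000) = -0.988984
  x_2 = 1.060000 - (-0.988984)×(1.060000 - (-0.110000))/(-0.988984 - 1.328669)
       = 0.560740
Iteration 2:
  f(1.060000) = -0.988984
  f(0.560740) = -0.505907
  x_3 = 0.560740 - (-0.505907)×(0.560740 - 1.060000)/(-0.505907 - (-0.988984))
       = 0.037885
Iteration 3:
  f(0.560740) = -0.505907
  f(0.037885) = 0.886399
  x_4 = 0.037885 - 0.886399×(0.037885 - 0.560740)/(0.886399 - (-0.505907))
       = 0.370756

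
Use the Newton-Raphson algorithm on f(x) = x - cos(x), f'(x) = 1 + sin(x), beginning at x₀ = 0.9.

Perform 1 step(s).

f(x) = x - cos(x)
f'(x) = 1 + sin(x)
x₀ = 0.9

Newton-Raphson formula: x_{n+1} = x_n - f(x_n)/f'(x_n)

Iteration 1:
  f(0.900000) = 0.278390
  f'(0.900000) = 1.783327
  x_1 = 0.900000 - 0.278390/1.783327 = 0.743893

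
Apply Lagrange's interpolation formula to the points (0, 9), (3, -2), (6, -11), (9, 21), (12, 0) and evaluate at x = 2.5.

Lagrange interpolation formula:
P(x) = Σ yᵢ × Lᵢ(x)
where Lᵢ(x) = Π_{j≠i} (x - xⱼ)/(xᵢ - xⱼ)

L_0(2.5) = (2.5 - 3)/(0 - 3) × (2.5 - 6)/(0 - 6) × (2.5 - 9)/(0 - 9) × (2.5 - 12)/(0 - 12) = 0.055588
L_1(2.5) = (2.5 - 0)/(3 - 0) × (2.5 - 6)/(3 - 6) × (2.5 - 9)/(3 - 9) × (2.5 - 12)/(3 - 12) = 1.111754
L_2(2.5) = (2.5 - 0)/(6 - 0) × (2.5 - 3)/(6 - 3) × (2.5 - 9)/(6 - 9) × (2.5 - 12)/(6 - 12) = -0.238233
L_3(2.5) = (2.5 - 0)/(9 - 0) × (2.5 - 3)/(9 - 3) × (2.5 - 6)/(9 - 6) × (2.5 - 12)/(9 - 12) = 0.085520
L_4(2.5) = (2.5 - 0)/(12 - 0) × (2.5 - 3)/(12 - 3) × (2.5 - 6)/(12 - 6) × (2.5 - 9)/(12 - 9) = -0.014628

P(2.5) = 9×L_0(2.5) + (-2)×L_1(2.5) + (-11)×L_2(2.5) + 21×L_3(2.5) + 0×L_4(2.5)
P(2.5) = 2.693255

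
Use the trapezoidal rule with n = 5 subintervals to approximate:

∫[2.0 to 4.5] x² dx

f(x) = x²
a = 2.0, b = 4.5, n = 5
h = (b - a)/n = 0.500000

Trapezoidal rule: (h/2)[f(x₀) + 2f(x₁) + 2f(x₂) + ... + f(xₙ)]

x_0 = 2.0000, f(x_0) = 4.000000, coefficient = 1
x_1 = 2.5000, f(x_1) = 6.250000, coefficient = 2
x_2 = 3.0000, f(x_2) = 9.000000, coefficient = 2
x_3 = 3.5000, f(x_3) = 12.250000, coefficient = 2
x_4 = 4.0000, f(x_4) = 16.000000, coefficient = 2
x_5 = 4.5000, f(x_5) = 20.250000, coefficient = 1

I ≈ (0.500000/2) × 111.250000 = 27.812500
Exact value: 27.708333
Error: 0.104167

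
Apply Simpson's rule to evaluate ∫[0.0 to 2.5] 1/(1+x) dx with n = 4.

f(x) = 1/(1+x)
a = 0.0, b = 2.5, n = 4
h = (b - a)/n = 0.625000

Simpson's rule: (h/3)[f(x₀) + 4f(x₁) + 2f(x₂) + ... + f(xₙ)]

x_0 = 0.0000, f(x_0) = 1.000000, coefficient = 1
x_1 = 0.6250, f(x_1) = 0.615385, coefficient = 4
x_2 = 1.2500, f(x_2) = 0.444444, coefficient = 2
x_3 = 1.8750, f(x_3) = 0.347826, coefficient = 4
x_4 = 2.5000, f(x_4) = 0.285714, coefficient = 1

I ≈ (0.625000/3) × 6.027446 = 1.255718
Exact value: 1.252763
Error: 0.002955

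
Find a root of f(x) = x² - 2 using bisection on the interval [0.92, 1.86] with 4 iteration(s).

f(x) = x² - 2
Initial interval: [0.92, 1.86]

Iteration 1:
  c_1 = (0.920000 + 1.860000)/2 = 1.390000
  f(c_1) = f(1.390000) = -0.067900
  f(a) × f(c) ≥ 0, new interval: [1.390000, 1.860000]
Iteration 2:
  c_2 = (1.390000 + 1.860000)/2 = 1.625000
  f(c_2) = f(1.625000) = 0.640625
  f(a) × f(c) < 0, new interval: [1.390000, 1.625000]
Iteration 3:
  c_3 = (1.390000 + 1.625000)/2 = 1.507500
  f(c_3) = f(1.507500) = 0.272556
  f(a) × f(c) < 0, new interval: [1.390000, 1.507500]
Iteration 4:
  c_4 = (1.390000 + 1.507500)/2 = 1.448750
  f(c_4) = f(1.448750) = 0.098877
  f(a) × f(c) < 0, new interval: [1.390000, 1.448750]

After 4 iteration(s), the approximation is c_4 = 1.448750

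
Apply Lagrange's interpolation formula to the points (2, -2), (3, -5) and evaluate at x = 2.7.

Lagrange interpolation formula:
P(x) = Σ yᵢ × Lᵢ(x)
where Lᵢ(x) = Π_{j≠i} (x - xⱼ)/(xᵢ - xⱼ)

L_0(2.7) = (2.7 - 3)/(2 - 3) = 0.300000
L_1(2.7) = (2.7 - 2)/(3 - 2) = 0.700000

P(2.7) = (-2)×L_0(2.7) + (-5)×L_1(2.7)
P(2.7) = -4.100000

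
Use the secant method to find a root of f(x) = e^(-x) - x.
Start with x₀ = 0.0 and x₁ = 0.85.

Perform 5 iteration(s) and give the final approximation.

f(x) = e^(-x) - x
x₀ = 0.0, x₁ = 0.85

Secant formula: x_{n+1} = x_n - f(x_n)(x_n - x_{n-1})/(f(x_n) - f(x_{n-1}))

Iteration 1:
  f(0.000000) = 1.000000
  f(0.850000) = -0.422585
  x_2 = 0.850000 - (-0.422585)×(0.850000 - 0.000000)/(-0.422585 - 1.000000)
       = 0.597504
Iteration 2:
  f(0.850000) = -0.422585
  f(0.597504) = -0.047321
  x_3 = 0.597504 - (-0.047321)×(0.597504 - 0.850000)/(-0.047321 - (-0.422585))
       = 0.565664
Iteration 3:
  f(0.597504) = -0.047321
  f(0.565664) = 0.002318
  x_4 = 0.565664 - 0.002318×(0.565664 - 0.597504)/(0.002318 - (-0.047321))
       = 0.567151
Iteration 4:
  f(0.565664) = 0.002318
  f(0.567151) = -0.000013
  x_5 = 0.567151 - (-0.000013)×(0.567151 - 0.565664)/(-0.000013 - 0.002318)
       = 0.567143
Iteration 5:
  f(0.567151) = -0.000013
  f(0.567143) = 0.000000
  x_6 = 0.567143 - 0.000000×(0.567143 - 0.567151)/(0.000000 - (-0.000013))
       = 0.567143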